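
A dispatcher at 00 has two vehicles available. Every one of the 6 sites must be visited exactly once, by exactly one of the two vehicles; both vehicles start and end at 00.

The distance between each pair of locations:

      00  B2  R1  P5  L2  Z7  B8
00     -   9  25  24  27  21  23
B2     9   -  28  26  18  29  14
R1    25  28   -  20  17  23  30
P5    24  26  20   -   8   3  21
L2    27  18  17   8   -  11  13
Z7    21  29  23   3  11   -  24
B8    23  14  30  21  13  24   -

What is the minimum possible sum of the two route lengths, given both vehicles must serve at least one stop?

113 — the smallest possible combined total.

Check every non-empty split of the stops between the two vehicles; for each half take its own optimal tour:
  {B2} + {R1, P5, L2, Z7, B8}: 18 + 95 = 113
  {R1} + {B2, P5, L2, Z7, B8}: 50 + 68 = 118
  {B2, R1} + {P5, L2, Z7, B8}: 62 + 68 = 130
  {P5} + {B2, R1, L2, Z7, B8}: 48 + 95 = 143
  {B2, P5} + {R1, L2, Z7, B8}: 59 + 95 = 154
  {R1, P5} + {B2, L2, Z7, B8}: 69 + 68 = 137
  … (31 splits in total)
Best: vehicle 1 00 → B2 → 00 = 18; vehicle 2 00 → R1 → P5 → Z7 → L2 → B8 → 00 = 95; combined 113.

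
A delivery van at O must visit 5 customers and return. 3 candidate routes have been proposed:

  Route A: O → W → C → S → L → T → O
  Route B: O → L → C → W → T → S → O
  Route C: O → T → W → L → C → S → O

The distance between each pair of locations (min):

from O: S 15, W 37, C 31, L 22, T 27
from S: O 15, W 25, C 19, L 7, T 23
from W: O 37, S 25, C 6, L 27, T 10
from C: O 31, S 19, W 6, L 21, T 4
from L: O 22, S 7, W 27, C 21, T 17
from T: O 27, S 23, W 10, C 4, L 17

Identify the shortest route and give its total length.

97 min — Route B is the shortest.

Route A: 37 + 6 + 19 + 7 + 17 + 27 = 113
Route B: 22 + 21 + 6 + 10 + 23 + 15 = 97
Route C: 27 + 10 + 27 + 21 + 19 + 15 = 119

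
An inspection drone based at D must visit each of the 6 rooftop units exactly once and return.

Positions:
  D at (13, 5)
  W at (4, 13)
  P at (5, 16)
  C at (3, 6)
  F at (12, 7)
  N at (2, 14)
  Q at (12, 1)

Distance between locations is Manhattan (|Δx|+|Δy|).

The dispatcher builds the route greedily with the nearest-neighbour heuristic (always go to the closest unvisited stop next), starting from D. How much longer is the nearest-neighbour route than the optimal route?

D: F=3, Q=5, C=11, W=17, P=19, N=20 ⇒ F
F: Q=6, C=10, W=14, P=16, N=17 ⇒ Q
Q: C=14, W=20, P=22, N=23 ⇒ C
C: W=8, N=9, P=12 ⇒ W
W: N=3, P=4 ⇒ N
N: P=5 ⇒ P
NN route D → F → Q → C → W → N → P → D costs 58.
Optimal: D → C → W → N → P → F → Q → D costs 54 (by enumerating all 360 distinct tours).
Excess = 58 − 54 = 4.

Excess over optimum: 4.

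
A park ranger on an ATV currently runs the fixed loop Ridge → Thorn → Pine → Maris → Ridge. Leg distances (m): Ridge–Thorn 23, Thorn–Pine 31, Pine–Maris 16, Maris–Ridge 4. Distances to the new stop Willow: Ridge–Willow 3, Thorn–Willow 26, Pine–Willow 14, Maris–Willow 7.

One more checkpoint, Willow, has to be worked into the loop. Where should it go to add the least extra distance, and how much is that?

+5 m — insert Willow between Pine and Maris.

Insertion cost between consecutive stops i–j is d(i,Willow) + d(Willow,j) − d(i,j):
  between Ridge and Thorn: 3 + 26 − 23 = 6
  between Thorn and Pine: 26 + 14 − 31 = 9
  between Pine and Maris: 14 + 7 − 16 = 5
  between Maris and Ridge: 7 + 3 − 4 = 6
Cheapest insertion is between Pine and Maris, adding 5.
New total = 74 + 5 = 79.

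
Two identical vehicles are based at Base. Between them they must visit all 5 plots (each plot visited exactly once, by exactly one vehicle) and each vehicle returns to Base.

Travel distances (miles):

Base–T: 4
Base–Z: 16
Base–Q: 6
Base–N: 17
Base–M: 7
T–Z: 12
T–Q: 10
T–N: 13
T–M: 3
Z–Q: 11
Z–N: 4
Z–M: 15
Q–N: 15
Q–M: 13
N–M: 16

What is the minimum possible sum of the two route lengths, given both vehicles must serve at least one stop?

Minimum combined distance: 52 miles.

There are 2^4 − 1 = 15 ways to divide the 5 stops into two non-empty groups. For each, the best each vehicle can do is its own shortest tour through its group:
  {T} + {Z, Q, N, M}: 8 + 44 = 52
  {Z} + {T, Q, N, M}: 32 + 44 = 76
  {T, Z} + {Q, N, M}: 32 + 44 = 76
  {Q} + {T, Z, N, M}: 12 + 43 = 55
  {T, Q} + {Z, N, M}: 20 + 43 = 63
  {Z, Q} + {T, N, M}: 33 + 40 = 73
  … (15 splits in total)
Best: vehicle 1 Base → T → Base = 8; vehicle 2 Base → Q → Z → N → M → Base = 44; combined 52.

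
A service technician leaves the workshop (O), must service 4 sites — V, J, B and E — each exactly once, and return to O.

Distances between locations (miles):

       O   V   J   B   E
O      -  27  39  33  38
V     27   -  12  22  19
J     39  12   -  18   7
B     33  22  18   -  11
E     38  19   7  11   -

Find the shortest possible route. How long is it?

Shortest round trip = 90 miles.

There are 12 distinct closed tours to check (reversals are equivalent).
O-V-J-B-E-O: 27+12+18+11+38 = 106
O-V-J-E-B-O: 27+12+7+11+33 = 90
O-V-B-J-E-O: 27+22+18+7+38 = 112
O-V-B-E-J-O: 27+22+11+7+39 = 106
O-V-E-J-B-O: 27+19+7+18+33 = 104
O-V-E-B-J-O: 27+19+11+18+39 = 114
O-J-V-B-E-O: 39+12+22+11+38 = 122
O-J-V-E-B-O: 39+12+19+11+33 = 114
O-J-B-V-E-O: 39+18+22+19+38 = 136
O-J-E-V-B-O: 39+7+19+22+33 = 120
O-B-V-J-E-O: 33+22+12+7+38 = 112
O-B-J-V-E-O: 33+18+12+19+38 = 120
The minimum is 90.
One optimal route: O → V → J → E → B → O (or its reverse).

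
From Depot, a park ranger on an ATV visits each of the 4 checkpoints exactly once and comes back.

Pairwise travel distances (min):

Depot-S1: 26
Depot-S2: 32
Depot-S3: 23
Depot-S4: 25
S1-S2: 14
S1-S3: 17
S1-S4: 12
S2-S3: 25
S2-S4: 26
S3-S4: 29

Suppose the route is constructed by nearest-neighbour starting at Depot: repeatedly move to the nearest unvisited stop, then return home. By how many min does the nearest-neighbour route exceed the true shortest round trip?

From Depot: S3=23, S4=25, S1=26, S2=32 → choose S3 (23).
From S3: S1=17, S2=25, S4=29 → choose S1 (17).
From S1: S4=12, S2=14 → choose S4 (12).
From S4: S2=26 → choose S2 (26).
NN route Depot → S3 → S1 → S4 → S2 → Depot costs 110.
Optimal: Depot → S3 → S2 → S1 → S4 → Depot costs 99 (by enumerating all 12 distinct tours).
Excess = 110 − 99 = 11.

The nearest-neighbour route is 11 min longer than optimal.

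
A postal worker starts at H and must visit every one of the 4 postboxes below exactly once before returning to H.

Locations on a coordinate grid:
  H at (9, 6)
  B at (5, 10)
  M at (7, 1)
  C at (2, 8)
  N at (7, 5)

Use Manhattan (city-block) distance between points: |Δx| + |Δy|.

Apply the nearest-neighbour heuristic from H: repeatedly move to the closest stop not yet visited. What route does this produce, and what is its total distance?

H → [N:3 / M:7 / B:8 / C:9] → N (3)
N → [M:4 / B:7 / C:8] → M (4)
M → [B:11 / C:12] → B (11)
B → [C:5] → C (5)
Return C→H: 9.
Total = 3 + 4 + 11 + 5 + 9 = 32.

Total distance 32 via the nearest-neighbour route H → N → M → B → C → H.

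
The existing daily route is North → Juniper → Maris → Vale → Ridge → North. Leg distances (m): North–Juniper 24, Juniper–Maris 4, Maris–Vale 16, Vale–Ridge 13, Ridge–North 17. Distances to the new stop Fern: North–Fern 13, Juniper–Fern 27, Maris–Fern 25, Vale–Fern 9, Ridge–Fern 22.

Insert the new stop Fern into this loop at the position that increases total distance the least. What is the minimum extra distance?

Insertion cost between consecutive stops i–j is d(i,Fern) + d(Fern,j) − d(i,j):
  between North and Juniper: 13 + 27 − 24 = 16
  between Juniper and Maris: 27 + 25 − 4 = 48
  between Maris and Vale: 25 + 9 − 16 = 18
  between Vale and Ridge: 9 + 22 − 13 = 18
  between Ridge and North: 22 + 13 − 17 = 18
Cheapest insertion is between North and Juniper, adding 16.
New total = 74 + 16 = 90.

+16 m — insert Fern between North and Juniper.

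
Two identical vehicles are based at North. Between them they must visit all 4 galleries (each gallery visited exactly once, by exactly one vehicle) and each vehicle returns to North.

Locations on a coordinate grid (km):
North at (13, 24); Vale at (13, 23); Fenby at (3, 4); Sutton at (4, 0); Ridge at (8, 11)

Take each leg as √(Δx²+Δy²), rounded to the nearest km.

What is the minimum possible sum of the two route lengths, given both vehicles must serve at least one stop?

Minimum combined distance: 54 km.

Try each way of splitting the stops between the two vehicles (each non-empty) and, for each split, find the best tour for each vehicle:
  {Vale} + {Fenby, Sutton, Ridge}: 2 + 52 = 54
  {Fenby} + {Vale, Sutton, Ridge}: 44 + 52 = 96
  {Vale, Fenby} + {Sutton, Ridge}: 44 + 52 = 96
  {Sutton} + {Vale, Fenby, Ridge}: 52 + 45 = 97
  {Vale, Sutton} + {Fenby, Ridge}: 52 + 45 = 97
  {Fenby, Sutton} + {Vale, Ridge}: 52 + 28 = 80
  … (7 splits in total)
Best: vehicle 1 North → Vale → North = 2; vehicle 2 North → Fenby → Sutton → Ridge → North = 52; combined 54.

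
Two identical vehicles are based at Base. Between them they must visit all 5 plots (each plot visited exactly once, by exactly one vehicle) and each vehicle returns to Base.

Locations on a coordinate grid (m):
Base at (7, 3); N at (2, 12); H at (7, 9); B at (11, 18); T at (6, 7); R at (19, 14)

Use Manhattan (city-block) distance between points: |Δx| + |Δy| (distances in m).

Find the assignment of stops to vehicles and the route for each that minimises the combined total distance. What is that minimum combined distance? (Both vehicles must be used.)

74 m — the smallest possible combined total.

Try each way of splitting the stops between the two vehicles (each non-empty) and, for each split, find the best tour for each vehicle:
  {N} + {H, B, T, R}: 28 + 56 = 84
  {H} + {N, B, T, R}: 12 + 64 = 76
  {N, H} + {B, T, R}: 28 + 56 = 84
  {B} + {N, H, T, R}: 38 + 56 = 94
  {N, B} + {H, T, R}: 48 + 48 = 96
  {H, B} + {N, T, R}: 38 + 56 = 94
  … (15 splits in total)
  {T} + {N, H, B, R}: 10 + 64 = 74  ← best
Best: vehicle 1 Base → T → Base = 10; vehicle 2 Base → N → B → R → H → Base = 64; combined 74.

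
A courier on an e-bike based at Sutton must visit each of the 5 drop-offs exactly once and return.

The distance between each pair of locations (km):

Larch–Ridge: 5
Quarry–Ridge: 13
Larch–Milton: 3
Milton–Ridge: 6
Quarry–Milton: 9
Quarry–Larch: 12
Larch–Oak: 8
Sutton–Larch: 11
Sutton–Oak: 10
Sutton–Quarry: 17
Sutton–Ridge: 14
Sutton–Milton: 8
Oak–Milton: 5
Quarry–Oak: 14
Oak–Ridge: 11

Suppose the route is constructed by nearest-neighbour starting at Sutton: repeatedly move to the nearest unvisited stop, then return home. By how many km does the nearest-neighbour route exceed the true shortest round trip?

Sutton: Milton=8, Oak=10, Larch=11, Ridge=14, Quarry=17 ⇒ Milton
Milton: Larch=3, Oak=5, Ridge=6, Quarry=9 ⇒ Larch
Larch: Ridge=5, Oak=8, Quarry=12 ⇒ Ridge
Ridge: Oak=11, Quarry=13 ⇒ Oak
Oak: Quarry=14 ⇒ Quarry
NN route Sutton → Milton → Larch → Ridge → Oak → Quarry → Sutton costs 58.
Optimal: Sutton → Quarry → Ridge → Larch → Milton → Oak → Sutton costs 53 (by enumerating all 60 distinct tours).
Excess = 58 − 53 = 5.

The nearest-neighbour route is 5 km longer than optimal.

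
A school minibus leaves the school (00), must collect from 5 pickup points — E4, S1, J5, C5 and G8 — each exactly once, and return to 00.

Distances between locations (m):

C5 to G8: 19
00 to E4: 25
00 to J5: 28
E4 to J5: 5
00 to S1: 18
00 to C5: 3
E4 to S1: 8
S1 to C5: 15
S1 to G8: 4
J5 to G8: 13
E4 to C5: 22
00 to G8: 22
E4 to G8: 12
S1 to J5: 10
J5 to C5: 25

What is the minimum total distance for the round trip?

Minimum total distance: 65 m.

00→E4→S1→J5→C5→G8→00: 25+8+10+25+19+22 = 109
00→E4→S1→J5→G8→C5→00: 25+8+10+13+19+3 = 78
00→E4→S1→C5→J5→G8→00: 25+8+15+25+13+22 = 108
00→E4→S1→C5→G8→J5→00: 25+8+15+19+13+28 = 108
00→E4→S1→G8→J5→C5→00: 25+8+4+13+25+3 = 78
00→E4→S1→G8→C5→J5→00: 25+8+4+19+25+28 = 109
00→E4→J5→S1→C5→G8→00: 25+5+10+15+19+22 = 96
00→E4→J5→S1→G8→C5→00: 25+5+10+4+19+3 = 66
00→E4→J5→C5→S1→G8→00: 25+5+25+15+4+22 = 96
00→E4→J5→C5→G8→S1→00: 25+5+25+19+4+18 = 96
00→E4→J5→G8→S1→C5→00: 25+5+13+4+15+3 = 65
00→E4→J5→G8→C5→S1→00: 25+5+13+19+15+18 = 95
00→E4→C5→S1→J5→G8→00: 25+22+15+10+13+22 = 107
00→E4→C5→S1→G8→J5→00: 25+22+15+4+13+28 = 107
… (46 more)
The minimum is 65.
One optimal route: 00 → E4 → J5 → G8 → S1 → C5 → 00 (or its reverse).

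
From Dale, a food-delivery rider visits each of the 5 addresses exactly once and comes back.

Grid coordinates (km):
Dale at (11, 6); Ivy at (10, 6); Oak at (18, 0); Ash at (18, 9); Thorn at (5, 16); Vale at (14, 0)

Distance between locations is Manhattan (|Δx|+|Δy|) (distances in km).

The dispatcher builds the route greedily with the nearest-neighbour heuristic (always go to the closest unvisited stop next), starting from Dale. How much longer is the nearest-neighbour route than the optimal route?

Excess over optimum: 2 km.

From Dale: Ivy=1, Vale=9, Ash=10, Oak=13, Thorn=16 → choose Ivy (1).
From Ivy: Vale=10, Ash=11, Oak=14, Thorn=15 → choose Vale (10).
From Vale: Oak=4, Ash=13, Thorn=25 → choose Oak (4).
From Oak: Ash=9, Thorn=29 → choose Ash (9).
From Ash: Thorn=20 → choose Thorn (20).
NN route Dale → Ivy → Vale → Oak → Ash → Thorn → Dale costs 60.
Optimal: Dale → Ivy → Thorn → Ash → Oak → Vale → Dale costs 58 (by enumerating all 60 distinct tours).
Excess = 60 − 58 = 2.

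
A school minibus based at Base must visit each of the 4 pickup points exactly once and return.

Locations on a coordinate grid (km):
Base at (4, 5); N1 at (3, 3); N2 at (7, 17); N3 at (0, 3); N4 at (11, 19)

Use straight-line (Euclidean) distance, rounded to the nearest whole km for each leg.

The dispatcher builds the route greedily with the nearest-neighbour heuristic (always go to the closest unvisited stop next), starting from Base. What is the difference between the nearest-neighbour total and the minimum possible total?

Excess over optimum: 1 km.

From Base: N1=2, N3=4, N2=12, N4=16 → choose N1 (2).
From N1: N3=3, N2=15, N4=18 → choose N3 (3).
From N3: N2=16, N4=19 → choose N2 (16).
From N2: N4=4 → choose N4 (4).
NN route Base → N1 → N3 → N2 → N4 → Base costs 41.
Optimal: Base → N1 → N3 → N4 → N2 → Base costs 40 (by enumerating all 12 distinct tours).
Excess = 41 − 40 = 1.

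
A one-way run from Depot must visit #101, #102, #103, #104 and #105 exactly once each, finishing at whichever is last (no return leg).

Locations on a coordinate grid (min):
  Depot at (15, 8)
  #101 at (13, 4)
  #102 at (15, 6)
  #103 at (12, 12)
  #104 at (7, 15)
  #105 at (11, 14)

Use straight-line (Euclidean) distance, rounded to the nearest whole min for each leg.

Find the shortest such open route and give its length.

Shortest open route: 19 min.

There are 5! = 120 possible orderings.
Depot - #101 - #102 - #103 - #104 - #105: 4+3+7+6+4 = 24
Depot - #101 - #102 - #103 - #105 - #104: 4+3+7+2+4 = 20
Depot - #101 - #102 - #104 - #103 - #105: 4+3+12+6+2 = 27
Depot - #101 - #102 - #104 - #105 - #103: 4+3+12+4+2 = 25
Depot - #101 - #102 - #105 - #103 - #104: 4+3+9+2+6 = 24
Depot - #101 - #102 - #105 - #104 - #103: 4+3+9+4+6 = 26
Depot - #101 - #103 - #102 - #104 - #105: 4+8+7+12+4 = 35
Depot - #101 - #103 - #102 - #105 - #104: 4+8+7+9+4 = 32
Depot - #101 - #103 - #104 - #102 - #105: 4+8+6+12+9 = 39
Depot - #101 - #103 - #104 - #105 - #102: 4+8+6+4+9 = 31
Depot - #101 - #103 - #105 - #102 - #104: 4+8+2+9+12 = 35
Depot - #101 - #103 - #105 - #104 - #102: 4+8+2+4+12 = 30
Depot - #101 - #104 - #102 - #103 - #105: 4+13+12+7+2 = 38
Depot - #101 - #104 - #102 - #105 - #103: 4+13+12+9+2 = 40
… (106 more)
Depot - #102 - #101 - #103 - #105 - #104: 2+3+8+2+4 = 19  ← best
The minimum is 19.
One shortest path: Depot → #102 → #101 → #103 → #105 → #104.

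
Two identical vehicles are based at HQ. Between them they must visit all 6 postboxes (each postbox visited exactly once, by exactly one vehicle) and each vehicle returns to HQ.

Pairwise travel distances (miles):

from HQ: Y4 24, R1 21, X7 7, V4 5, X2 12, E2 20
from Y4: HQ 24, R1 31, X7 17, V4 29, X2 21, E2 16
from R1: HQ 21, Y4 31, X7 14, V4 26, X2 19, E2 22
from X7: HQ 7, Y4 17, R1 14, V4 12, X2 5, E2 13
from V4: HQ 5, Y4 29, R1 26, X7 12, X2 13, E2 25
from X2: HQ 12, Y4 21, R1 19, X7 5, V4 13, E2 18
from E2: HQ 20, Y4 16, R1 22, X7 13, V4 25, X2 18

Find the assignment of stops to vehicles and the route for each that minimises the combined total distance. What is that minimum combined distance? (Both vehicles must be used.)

There are 2^5 − 1 = 31 ways to divide the 6 stops into two non-empty groups. For each, the best each vehicle can do is its own shortest tour through its group:
  {Y4} + {R1, X7, V4, X2, E2}: 48 + 79 = 127
  {R1} + {Y4, X7, V4, X2, E2}: 42 + 75 = 117
  {Y4, R1} + {X7, V4, X2, E2}: 76 + 56 = 132
  {X7} + {Y4, R1, V4, X2, E2}: 14 + 98 = 112
  {Y4, X7} + {R1, V4, X2, E2}: 48 + 79 = 127
  {R1, X7} + {Y4, V4, X2, E2}: 42 + 75 = 117
  … (31 splits in total)
  {V4} + {Y4, R1, X7, X2, E2}: 10 + 92 = 102  ← best
Best: vehicle 1 HQ → V4 → HQ = 10; vehicle 2 HQ → R1 → E2 → Y4 → X2 → X7 → HQ = 92; combined 102.

102 miles — the smallest possible combined total.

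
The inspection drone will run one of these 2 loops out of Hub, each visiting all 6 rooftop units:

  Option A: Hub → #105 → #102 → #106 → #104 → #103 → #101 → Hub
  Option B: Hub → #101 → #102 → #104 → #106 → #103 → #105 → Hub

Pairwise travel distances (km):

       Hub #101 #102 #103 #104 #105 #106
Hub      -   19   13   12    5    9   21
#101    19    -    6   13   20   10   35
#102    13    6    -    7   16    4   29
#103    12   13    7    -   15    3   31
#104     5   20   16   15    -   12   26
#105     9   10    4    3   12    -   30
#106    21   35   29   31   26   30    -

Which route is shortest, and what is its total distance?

Option A: 9 + 4 + 29 + 26 + 15 + 13 + 19 = 115
Option B: 19 + 6 + 16 + 26 + 31 + 3 + 9 = 110

Shortest is Option B, total 110 km.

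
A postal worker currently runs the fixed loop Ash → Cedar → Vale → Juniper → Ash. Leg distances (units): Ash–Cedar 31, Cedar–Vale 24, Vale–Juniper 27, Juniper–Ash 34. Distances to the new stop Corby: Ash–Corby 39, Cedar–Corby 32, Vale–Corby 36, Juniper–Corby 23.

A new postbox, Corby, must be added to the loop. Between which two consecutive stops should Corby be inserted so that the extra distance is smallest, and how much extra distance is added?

+28 — insert Corby between Juniper and Ash.

Insertion cost between consecutive stops i–j is d(i,Corby) + d(Corby,j) − d(i,j):
  between Ash and Cedar: 39 + 32 − 31 = 40
  between Cedar and Vale: 32 + 36 − 24 = 44
  between Vale and Juniper: 36 + 23 − 27 = 32
  between Juniper and Ash: 23 + 39 − 34 = 28
Cheapest insertion is between Juniper and Ash, adding 28.
New total = 116 + 28 = 144.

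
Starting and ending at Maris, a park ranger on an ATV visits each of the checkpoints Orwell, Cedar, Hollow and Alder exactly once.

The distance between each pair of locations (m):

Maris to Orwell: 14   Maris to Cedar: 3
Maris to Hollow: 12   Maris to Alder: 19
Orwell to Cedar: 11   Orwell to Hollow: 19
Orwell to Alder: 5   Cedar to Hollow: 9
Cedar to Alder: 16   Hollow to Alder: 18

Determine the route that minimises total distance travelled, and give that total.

Minimum total distance: 49 m.

Maris→Orwell→Cedar→Hollow→Alder→Maris: 14+11+9+18+19 = 71
Maris→Orwell→Cedar→Alder→Hollow→Maris: 14+11+16+18+12 = 71
Maris→Orwell→Hollow→Cedar→Alder→Maris: 14+19+9+16+19 = 77
Maris→Orwell→Hollow→Alder→Cedar→Maris: 14+19+18+16+3 = 70
Maris→Orwell→Alder→Cedar→Hollow→Maris: 14+5+16+9+12 = 56
Maris→Orwell→Alder→Hollow→Cedar→Maris: 14+5+18+9+3 = 49
Maris→Cedar→Orwell→Hollow→Alder→Maris: 3+11+19+18+19 = 70
Maris→Cedar→Orwell→Alder→Hollow→Maris: 3+11+5+18+12 = 49
Maris→Cedar→Hollow→Orwell→Alder→Maris: 3+9+19+5+19 = 55
Maris→Cedar→Alder→Orwell→Hollow→Maris: 3+16+5+19+12 = 55
Maris→Hollow→Orwell→Cedar→Alder→Maris: 12+19+11+16+19 = 77
Maris→Hollow→Cedar→Orwell→Alder→Maris: 12+9+11+5+19 = 56
The minimum is 49.
One optimal route: Maris → Orwell → Alder → Hollow → Cedar → Maris (or its reverse).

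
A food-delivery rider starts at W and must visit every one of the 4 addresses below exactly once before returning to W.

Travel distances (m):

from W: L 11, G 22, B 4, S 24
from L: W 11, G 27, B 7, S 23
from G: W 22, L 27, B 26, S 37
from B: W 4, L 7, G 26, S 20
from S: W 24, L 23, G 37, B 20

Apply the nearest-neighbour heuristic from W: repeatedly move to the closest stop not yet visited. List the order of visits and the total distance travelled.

From W: distances to unvisited — B=4, L=11, G=22, S=24. Nearest is B (4).
From B: distances to unvisited — L=7, S=20, G=26. Nearest is L (7).
From L: distances to unvisited — S=23, G=27. Nearest is S (23).
From S: distances to unvisited — G=37. Nearest is G (37).
Return G→W: 22.
Total = 4 + 7 + 23 + 37 + 22 = 93.

Total distance 93 m via the nearest-neighbour route W → B → L → S → G → W.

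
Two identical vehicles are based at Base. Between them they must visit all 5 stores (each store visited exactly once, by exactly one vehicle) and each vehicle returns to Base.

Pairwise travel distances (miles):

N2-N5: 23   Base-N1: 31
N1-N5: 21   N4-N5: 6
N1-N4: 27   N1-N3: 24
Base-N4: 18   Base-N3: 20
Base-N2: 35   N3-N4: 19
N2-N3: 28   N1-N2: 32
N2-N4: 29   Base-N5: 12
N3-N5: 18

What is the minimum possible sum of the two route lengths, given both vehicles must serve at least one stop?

Try each way of splitting the stops between the two vehicles (each non-empty) and, for each split, find the best tour for each vehicle:
  {N1} + {N2, N3, N4, N5}: 62 + 95 = 157
  {N2} + {N1, N3, N4, N5}: 70 + 89 = 159
  {N1, N2} + {N3, N4, N5}: 98 + 57 = 155
  {N3} + {N1, N2, N4, N5}: 40 + 110 = 150
  {N1, N3} + {N2, N4, N5}: 75 + 82 = 157
  {N2, N3} + {N1, N4, N5}: 83 + 76 = 159
  … (15 splits in total)
  {N1, N2, N3} + {N4, N5}: 111 + 36 = 147  ← best
Best: vehicle 1 Base → N1 → N2 → N3 → Base = 111; vehicle 2 Base → N4 → N5 → Base = 36; combined 147.

Minimum combined distance: 147 miles.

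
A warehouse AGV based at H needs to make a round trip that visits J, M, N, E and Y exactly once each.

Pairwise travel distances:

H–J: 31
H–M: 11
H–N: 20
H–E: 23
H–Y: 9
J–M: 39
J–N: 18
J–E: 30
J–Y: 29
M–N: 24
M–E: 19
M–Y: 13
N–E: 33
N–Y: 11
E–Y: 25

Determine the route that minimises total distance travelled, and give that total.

H-J-M-N-E-Y-H: 31+39+24+33+25+9 = 161
H-J-M-N-Y-E-H: 31+39+24+11+25+23 = 153
H-J-M-E-N-Y-H: 31+39+19+33+11+9 = 142
H-J-M-E-Y-N-H: 31+39+19+25+11+20 = 145
H-J-M-Y-N-E-H: 31+39+13+11+33+23 = 150
H-J-M-Y-E-N-H: 31+39+13+25+33+20 = 161
H-J-N-M-E-Y-H: 31+18+24+19+25+9 = 126
H-J-N-M-Y-E-H: 31+18+24+13+25+23 = 134
H-J-N-E-M-Y-H: 31+18+33+19+13+9 = 123
H-J-N-E-Y-M-H: 31+18+33+25+13+11 = 131
H-J-N-Y-M-E-H: 31+18+11+13+19+23 = 115
H-J-N-Y-E-M-H: 31+18+11+25+19+11 = 115
H-J-E-M-N-Y-H: 31+30+19+24+11+9 = 124
H-J-E-M-Y-N-H: 31+30+19+13+11+20 = 124
… (46 more)
H-M-E-J-N-Y-H: 11+19+30+18+11+9 = 98  ← best
The minimum is 98.
One optimal route: H → M → E → J → N → Y → H (or its reverse).

Minimum total distance: 98.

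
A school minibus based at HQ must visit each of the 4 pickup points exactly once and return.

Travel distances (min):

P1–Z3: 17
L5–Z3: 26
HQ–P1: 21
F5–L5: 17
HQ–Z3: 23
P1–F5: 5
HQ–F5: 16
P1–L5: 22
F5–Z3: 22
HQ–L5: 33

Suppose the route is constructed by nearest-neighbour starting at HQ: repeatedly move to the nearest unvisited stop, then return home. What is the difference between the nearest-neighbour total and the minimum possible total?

HQ: F5=16, P1=21, Z3=23, L5=33 ⇒ F5
F5: P1=5, L5=17, Z3=22 ⇒ P1
P1: Z3=17, L5=22 ⇒ Z3
Z3: L5=26 ⇒ L5
NN route HQ → F5 → P1 → Z3 → L5 → HQ costs 97.
Optimal: HQ → P1 → F5 → L5 → Z3 → HQ costs 92 (by enumerating all 12 distinct tours).
Excess = 97 − 92 = 5.

5 min longer than the optimal tour.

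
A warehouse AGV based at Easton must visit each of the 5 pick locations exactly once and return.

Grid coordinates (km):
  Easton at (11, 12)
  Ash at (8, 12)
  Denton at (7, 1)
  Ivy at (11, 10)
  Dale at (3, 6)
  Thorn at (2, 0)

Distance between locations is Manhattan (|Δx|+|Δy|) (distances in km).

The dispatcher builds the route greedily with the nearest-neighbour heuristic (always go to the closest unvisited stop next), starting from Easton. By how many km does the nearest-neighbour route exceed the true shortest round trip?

Easton: Ivy=2, Ash=3, Dale=14, Denton=15, Thorn=21 ⇒ Ivy
Ivy: Ash=5, Dale=12, Denton=13, Thorn=19 ⇒ Ash
Ash: Dale=11, Denton=12, Thorn=18 ⇒ Dale
Dale: Thorn=7, Denton=9 ⇒ Thorn
Thorn: Denton=6 ⇒ Denton
NN route Easton → Ivy → Ash → Dale → Thorn → Denton → Easton costs 46.
Optimal: Easton → Ash → Denton → Thorn → Dale → Ivy → Easton costs 42 (by enumerating all 60 distinct tours).
Excess = 46 − 42 = 4.

The nearest-neighbour route is 4 km longer than optimal.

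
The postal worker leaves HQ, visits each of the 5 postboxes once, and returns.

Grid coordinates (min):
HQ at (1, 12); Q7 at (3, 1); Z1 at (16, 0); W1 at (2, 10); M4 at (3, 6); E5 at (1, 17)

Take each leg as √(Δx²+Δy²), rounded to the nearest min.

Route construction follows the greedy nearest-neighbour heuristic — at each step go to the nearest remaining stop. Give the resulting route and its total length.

Total distance 52 min via the nearest-neighbour route HQ → W1 → M4 → Q7 → Z1 → E5 → HQ.

At HQ the remaining stops are W1 2, E5 5, M4 6, Q7 11, Z1 19; go to W1.
At W1 the remaining stops are M4 4, E5 7, Q7 9, Z1 17; go to M4.
At M4 the remaining stops are Q7 5, E5 11, Z1 14; go to Q7.
At Q7 the remaining stops are Z1 13, E5 16; go to Z1.
At Z1 the remaining stops are E5 23; go to E5.
Return E5→HQ: 5.
Total = 2 + 4 + 5 + 13 + 23 + 5 = 52.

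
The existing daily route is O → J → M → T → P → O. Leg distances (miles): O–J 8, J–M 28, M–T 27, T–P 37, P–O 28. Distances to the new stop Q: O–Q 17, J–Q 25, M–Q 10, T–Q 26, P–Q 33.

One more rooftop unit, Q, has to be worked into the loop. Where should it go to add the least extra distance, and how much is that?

+7 miles — insert Q between J and M.

Insertion cost between consecutive stops i–j is d(i,Q) + d(Q,j) − d(i,j):
  between O and J: 17 + 25 − 8 = 34
  between J and M: 25 + 10 − 28 = 7
  between M and T: 10 + 26 − 27 = 9
  between T and P: 26 + 33 − 37 = 22
  between P and O: 33 + 17 − 28 = 22
Cheapest insertion is between J and M, adding 7.
New total = 128 + 7 = 135.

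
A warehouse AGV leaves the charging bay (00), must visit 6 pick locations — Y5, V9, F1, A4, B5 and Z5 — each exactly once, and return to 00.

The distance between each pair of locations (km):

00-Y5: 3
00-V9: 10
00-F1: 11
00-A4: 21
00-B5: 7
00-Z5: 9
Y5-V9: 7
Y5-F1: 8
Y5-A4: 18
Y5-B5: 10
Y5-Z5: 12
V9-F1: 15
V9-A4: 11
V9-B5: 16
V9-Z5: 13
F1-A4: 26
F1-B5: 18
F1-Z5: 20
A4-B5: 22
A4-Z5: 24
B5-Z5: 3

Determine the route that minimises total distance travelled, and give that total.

00 - Y5 - V9 - F1 - A4 - B5 - Z5 - 00: 3+7+15+26+22+3+9 = 85
00 - Y5 - V9 - F1 - A4 - Z5 - B5 - 00: 3+7+15+26+24+3+7 = 85
00 - Y5 - V9 - F1 - B5 - A4 - Z5 - 00: 3+7+15+18+22+24+9 = 98
00 - Y5 - V9 - F1 - B5 - Z5 - A4 - 00: 3+7+15+18+3+24+21 = 91
00 - Y5 - V9 - F1 - Z5 - A4 - B5 - 00: 3+7+15+20+24+22+7 = 98
00 - Y5 - V9 - F1 - Z5 - B5 - A4 - 00: 3+7+15+20+3+22+21 = 91
00 - Y5 - V9 - A4 - F1 - B5 - Z5 - 00: 3+7+11+26+18+3+9 = 77
00 - Y5 - V9 - A4 - F1 - Z5 - B5 - 00: 3+7+11+26+20+3+7 = 77
… (352 more)
00 - Y5 - F1 - V9 - A4 - B5 - Z5 - 00: 3+8+15+11+22+3+9 = 71  ← best
The minimum is 71.
One optimal route: 00 → Y5 → F1 → V9 → A4 → B5 → Z5 → 00 (or its reverse).

Shortest round trip = 71 km.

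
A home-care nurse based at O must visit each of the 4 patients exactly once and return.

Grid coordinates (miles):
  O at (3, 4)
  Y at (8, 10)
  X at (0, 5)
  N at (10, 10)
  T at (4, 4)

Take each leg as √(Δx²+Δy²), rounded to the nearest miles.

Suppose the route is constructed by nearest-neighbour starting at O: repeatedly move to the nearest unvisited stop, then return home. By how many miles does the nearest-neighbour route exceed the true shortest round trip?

2 miles longer than the optimal tour.

From O: T=1, X=3, Y=8, N=9 → choose T (1).
From T: X=4, Y=7, N=8 → choose X (4).
From X: Y=9, N=11 → choose Y (9).
From Y: N=2 → choose N (2).
NN route O → T → X → Y → N → O costs 25.
Optimal: O → X → Y → N → T → O costs 23 (by enumerating all 12 distinct tours).
Excess = 25 − 23 = 2.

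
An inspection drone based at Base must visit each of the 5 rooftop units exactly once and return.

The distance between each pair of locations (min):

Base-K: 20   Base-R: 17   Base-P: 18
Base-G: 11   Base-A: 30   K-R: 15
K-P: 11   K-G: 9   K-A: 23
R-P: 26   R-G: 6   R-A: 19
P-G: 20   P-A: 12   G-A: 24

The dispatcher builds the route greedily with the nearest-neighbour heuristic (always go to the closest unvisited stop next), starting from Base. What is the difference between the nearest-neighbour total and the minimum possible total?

From Base: G=11, R=17, P=18, K=20, A=30 → choose G (11).
From G: R=6, K=9, P=20, A=24 → choose R (6).
From R: K=15, A=19, P=26 → choose K (15).
From K: P=11, A=23 → choose P (11).
From P: A=12 → choose A (12).
NN route Base → G → R → K → P → A → Base costs 85.
Optimal: Base → K → P → A → R → G → Base costs 79 (by enumerating all 60 distinct tours).
Excess = 85 − 79 = 6.

Excess over optimum: 6 min.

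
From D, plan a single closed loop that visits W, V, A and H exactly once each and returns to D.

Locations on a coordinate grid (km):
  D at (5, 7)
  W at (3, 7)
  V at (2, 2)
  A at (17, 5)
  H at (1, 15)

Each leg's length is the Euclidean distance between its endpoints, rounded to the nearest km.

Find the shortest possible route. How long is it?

With 4 stops there are 4!/2 = 12 distinct round trips (a route and its reverse cost the same).
D → W → V → A → H → D: 2+5+15+19+9 = 50
D → W → V → H → A → D: 2+5+13+19+12 = 51
D → W → A → V → H → D: 2+14+15+13+9 = 53
D → W → A → H → V → D: 2+14+19+13+6 = 54
D → W → H → V → A → D: 2+8+13+15+12 = 50
D → W → H → A → V → D: 2+8+19+15+6 = 50
D → V → W → A → H → D: 6+5+14+19+9 = 53
D → V → W → H → A → D: 6+5+8+19+12 = 50
D → V → A → W → H → D: 6+15+14+8+9 = 52
D → V → H → W → A → D: 6+13+8+14+12 = 53
D → A → W → V → H → D: 12+14+5+13+9 = 53
D → A → V → W → H → D: 12+15+5+8+9 = 49
The minimum is 49.
One optimal route: D → A → V → W → H → D (or its reverse).

Shortest round trip = 49 km.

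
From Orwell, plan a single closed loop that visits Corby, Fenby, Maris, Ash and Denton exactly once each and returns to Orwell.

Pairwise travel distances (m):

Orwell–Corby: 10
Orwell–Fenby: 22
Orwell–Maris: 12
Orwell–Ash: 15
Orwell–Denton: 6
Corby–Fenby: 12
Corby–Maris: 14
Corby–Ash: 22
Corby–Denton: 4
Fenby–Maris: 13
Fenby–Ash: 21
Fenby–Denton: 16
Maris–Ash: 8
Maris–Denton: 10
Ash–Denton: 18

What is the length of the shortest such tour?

58 m — the shortest possible round trip.

There are 60 distinct closed tours to check (reversals are equivalent).
Orwell→Corby→Fenby→Maris→Ash→Denton→Orwell: 10+12+13+8+18+6 = 67
Orwell→Corby→Fenby→Maris→Denton→Ash→Orwell: 10+12+13+10+18+15 = 78
Orwell→Corby→Fenby→Ash→Maris→Denton→Orwell: 10+12+21+8+10+6 = 67
Orwell→Corby→Fenby→Ash→Denton→Maris→Orwell: 10+12+21+18+10+12 = 83
Orwell→Corby→Fenby→Denton→Maris→Ash→Orwell: 10+12+16+10+8+15 = 71
Orwell→Corby→Fenby→Denton→Ash→Maris→Orwell: 10+12+16+18+8+12 = 76
Orwell→Corby→Maris→Fenby→Ash→Denton→Orwell: 10+14+13+21+18+6 = 82
Orwell→Corby→Maris→Fenby→Denton→Ash→Orwell: 10+14+13+16+18+15 = 86
Orwell→Corby→Maris→Ash→Fenby→Denton→Orwell: 10+14+8+21+16+6 = 75
Orwell→Corby→Maris→Ash→Denton→Fenby→Orwell: 10+14+8+18+16+22 = 88
Orwell→Corby→Maris→Denton→Fenby→Ash→Orwell: 10+14+10+16+21+15 = 86
Orwell→Corby→Maris→Denton→Ash→Fenby→Orwell: 10+14+10+18+21+22 = 95
Orwell→Corby→Ash→Fenby→Maris→Denton→Orwell: 10+22+21+13+10+6 = 82
Orwell→Corby→Ash→Fenby→Denton→Maris→Orwell: 10+22+21+16+10+12 = 91
… (46 more)
Orwell→Ash→Maris→Fenby→Corby→Denton→Orwell: 15+8+13+12+4+6 = 58  ← best
The minimum is 58.
One optimal route: Orwell → Ash → Maris → Fenby → Corby → Denton → Orwell (or its reverse).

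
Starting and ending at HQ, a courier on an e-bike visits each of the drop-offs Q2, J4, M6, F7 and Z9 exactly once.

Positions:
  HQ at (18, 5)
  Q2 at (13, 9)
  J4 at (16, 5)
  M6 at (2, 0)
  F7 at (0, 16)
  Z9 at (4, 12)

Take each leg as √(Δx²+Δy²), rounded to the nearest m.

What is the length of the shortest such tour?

HQ → Q2 → J4 → M6 → F7 → Z9 → HQ: 6+5+15+16+6+16 = 64
HQ → Q2 → J4 → M6 → Z9 → F7 → HQ: 6+5+15+12+6+21 = 65
HQ → Q2 → J4 → F7 → M6 → Z9 → HQ: 6+5+19+16+12+16 = 74
HQ → Q2 → J4 → F7 → Z9 → M6 → HQ: 6+5+19+6+12+17 = 65
HQ → Q2 → J4 → Z9 → M6 → F7 → HQ: 6+5+14+12+16+21 = 74
HQ → Q2 → J4 → Z9 → F7 → M6 → HQ: 6+5+14+6+16+17 = 64
HQ → Q2 → M6 → J4 → F7 → Z9 → HQ: 6+14+15+19+6+16 = 76
HQ → Q2 → M6 → J4 → Z9 → F7 → HQ: 6+14+15+14+6+21 = 76
HQ → Q2 → M6 → F7 → J4 → Z9 → HQ: 6+14+16+19+14+16 = 85
HQ → Q2 → M6 → F7 → Z9 → J4 → HQ: 6+14+16+6+14+2 = 58
HQ → Q2 → M6 → Z9 → J4 → F7 → HQ: 6+14+12+14+19+21 = 86
HQ → Q2 → M6 → Z9 → F7 → J4 → HQ: 6+14+12+6+19+2 = 59
HQ → Q2 → F7 → J4 → M6 → Z9 → HQ: 6+15+19+15+12+16 = 83
HQ → Q2 → F7 → J4 → Z9 → M6 → HQ: 6+15+19+14+12+17 = 83
… (46 more)
HQ → Q2 → Z9 → F7 → M6 → J4 → HQ: 6+9+6+16+15+2 = 54  ← best
The minimum is 54.
One optimal route: HQ → Q2 → Z9 → F7 → M6 → J4 → HQ (or its reverse).

Shortest round trip = 54 m.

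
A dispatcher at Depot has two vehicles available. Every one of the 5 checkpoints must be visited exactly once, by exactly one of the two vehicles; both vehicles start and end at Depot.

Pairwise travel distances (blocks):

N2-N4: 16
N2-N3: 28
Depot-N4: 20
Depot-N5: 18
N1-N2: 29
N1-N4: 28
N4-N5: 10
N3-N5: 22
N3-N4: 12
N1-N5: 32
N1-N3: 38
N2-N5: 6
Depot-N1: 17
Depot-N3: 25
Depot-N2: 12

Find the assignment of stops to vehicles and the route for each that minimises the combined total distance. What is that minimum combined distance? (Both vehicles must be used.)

99 blocks — the smallest possible combined total.

Try each way of splitting the stops between the two vehicles (each non-empty) and, for each split, find the best tour for each vehicle:
  {N1} + {N2, N3, N4, N5}: 34 + 65 = 99
  {N2} + {N1, N3, N4, N5}: 24 + 95 = 119
  {N1, N2} + {N3, N4, N5}: 58 + 65 = 123
  {N3} + {N1, N2, N4, N5}: 50 + 73 = 123
  {N1, N3} + {N2, N4, N5}: 80 + 48 = 128
  {N2, N3} + {N1, N4, N5}: 65 + 73 = 138
  … (15 splits in total)
Best: vehicle 1 Depot → N1 → Depot = 34; vehicle 2 Depot → N2 → N5 → N4 → N3 → Depot = 65; combined 99.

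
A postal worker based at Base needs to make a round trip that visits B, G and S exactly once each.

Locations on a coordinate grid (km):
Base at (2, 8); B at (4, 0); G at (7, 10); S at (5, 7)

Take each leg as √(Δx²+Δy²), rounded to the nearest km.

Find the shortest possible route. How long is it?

Base→B→G→S→Base: 8+10+4+3 = 25
Base→B→S→G→Base: 8+7+4+5 = 24
Base→G→B→S→Base: 5+10+7+3 = 25
The minimum is 24.
One optimal route: Base → B → S → G → Base (or its reverse).

24 km — the shortest possible round trip.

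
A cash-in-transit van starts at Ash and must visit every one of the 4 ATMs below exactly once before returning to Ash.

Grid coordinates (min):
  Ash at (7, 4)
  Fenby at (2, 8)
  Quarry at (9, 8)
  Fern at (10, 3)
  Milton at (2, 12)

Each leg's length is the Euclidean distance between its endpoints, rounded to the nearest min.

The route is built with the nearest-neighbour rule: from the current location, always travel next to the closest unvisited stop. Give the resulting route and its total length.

At Ash the remaining stops are Fern 3, Quarry 4, Fenby 6, Milton 9; go to Fern.
At Fern the remaining stops are Quarry 5, Fenby 9, Milton 12; go to Quarry.
At Quarry the remaining stops are Fenby 7, Milton 8; go to Fenby.
At Fenby the remaining stops are Milton 4; go to Milton.
Return Milton→Ash: 9.
Total = 3 + 5 + 7 + 4 + 9 = 28.

Nearest-neighbour total = 28 min; route Ash → Fern → Quarry → Fenby → Milton → Ash.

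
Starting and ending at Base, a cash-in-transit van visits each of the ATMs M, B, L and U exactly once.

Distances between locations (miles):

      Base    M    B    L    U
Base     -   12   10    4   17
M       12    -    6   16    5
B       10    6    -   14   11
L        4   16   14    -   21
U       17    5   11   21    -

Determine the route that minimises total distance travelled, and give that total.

There are 12 distinct closed tours to check (reversals are equivalent).
Base → M → B → L → U → Base: 12+6+14+21+17 = 70
Base → M → B → U → L → Base: 12+6+11+21+4 = 54
Base → M → L → B → U → Base: 12+16+14+11+17 = 70
Base → M → L → U → B → Base: 12+16+21+11+10 = 70
Base → M → U → B → L → Base: 12+5+11+14+4 = 46
Base → M → U → L → B → Base: 12+5+21+14+10 = 62
Base → B → M → L → U → Base: 10+6+16+21+17 = 70
Base → B → M → U → L → Base: 10+6+5+21+4 = 46
Base → B → L → M → U → Base: 10+14+16+5+17 = 62
Base → B → U → M → L → Base: 10+11+5+16+4 = 46
Base → L → M → B → U → Base: 4+16+6+11+17 = 54
Base → L → B → M → U → Base: 4+14+6+5+17 = 46
The minimum is 46.
One optimal route: Base → M → U → B → L → Base (or its reverse).

Shortest round trip = 46 miles.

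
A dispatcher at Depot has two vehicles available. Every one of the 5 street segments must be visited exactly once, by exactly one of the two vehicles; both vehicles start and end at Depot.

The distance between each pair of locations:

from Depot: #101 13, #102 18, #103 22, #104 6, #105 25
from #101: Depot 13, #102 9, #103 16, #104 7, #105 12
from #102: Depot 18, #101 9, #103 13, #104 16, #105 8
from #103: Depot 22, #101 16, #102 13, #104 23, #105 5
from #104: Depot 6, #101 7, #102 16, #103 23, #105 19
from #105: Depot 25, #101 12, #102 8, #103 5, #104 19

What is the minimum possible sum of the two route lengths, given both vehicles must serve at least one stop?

There are 2^4 − 1 = 15 ways to divide the 5 stops into two non-empty groups. For each, the best each vehicle can do is its own shortest tour through its group:
  {#101} + {#102, #103, #104, #105}: 26 + 57 = 83
  {#102} + {#101, #103, #104, #105}: 36 + 52 = 88
  {#101, #102} + {#103, #104, #105}: 40 + 52 = 92
  {#103} + {#101, #102, #104, #105}: 44 + 51 = 95
  {#101, #103} + {#102, #104, #105}: 51 + 51 = 102
  {#102, #103} + {#101, #104, #105}: 53 + 50 = 103
  … (15 splits in total)
  {#104} + {#101, #102, #103, #105}: 12 + 57 = 69  ← best
Best: vehicle 1 Depot → #104 → Depot = 12; vehicle 2 Depot → #101 → #102 → #105 → #103 → Depot = 57; combined 69.

69 — the smallest possible combined total.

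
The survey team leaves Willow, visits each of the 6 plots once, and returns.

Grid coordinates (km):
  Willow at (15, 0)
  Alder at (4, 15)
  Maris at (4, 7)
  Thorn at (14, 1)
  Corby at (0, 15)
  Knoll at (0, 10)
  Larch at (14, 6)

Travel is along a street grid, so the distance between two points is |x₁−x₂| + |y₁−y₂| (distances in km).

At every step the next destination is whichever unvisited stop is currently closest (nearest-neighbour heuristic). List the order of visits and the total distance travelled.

Nearest-neighbour total = 60 km; route Willow → Thorn → Larch → Maris → Knoll → Corby → Alder → Willow.

At Willow the remaining stops are Thorn 2, Larch 7, Maris 18, Knoll 25, Alder 26, Corby 30; go to Thorn.
At Thorn the remaining stops are Larch 5, Maris 16, Knoll 23, Alder 24, Corby 28; go to Larch.
At Larch the remaining stops are Maris 11, Knoll 18, Alder 19, Corby 23; go to Maris.
At Maris the remaining stops are Knoll 7, Alder 8, Corby 12; go to Knoll.
At Knoll the remaining stops are Corby 5, Alder 9; go to Corby.
At Corby the remaining stops are Alder 4; go to Alder.
Return Alder→Willow: 26.
Total = 2 + 5 + 11 + 7 + 5 + 4 + 26 = 60.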